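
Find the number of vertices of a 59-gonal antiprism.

118

An antiprism on an n-gon has two n-gon caps and 2n triangles: V = 2·59 = 118, E = 4·59 = 236, F = 2·59 + 2 = 120.
Check: V − E + F = 118 − 236 + 120 = 2.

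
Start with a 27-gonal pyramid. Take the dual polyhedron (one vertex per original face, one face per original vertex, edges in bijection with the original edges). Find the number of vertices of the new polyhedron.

The base solid has V = 28, E = 54, F = 28.
The dual swaps V and F and preserves E: V′ = F = 28, E′ = E = 54, F′ = V = 28.

28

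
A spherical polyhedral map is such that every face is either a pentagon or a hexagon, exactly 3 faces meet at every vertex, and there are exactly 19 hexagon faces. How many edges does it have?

87

Let x be the number of pentagons; then F = 19 + x.
Edge–face incidences: 2E = 6·19 + 5·x = 114 + 5x.
Every vertex has degree 3, so 3V = 2E.
Euler: V − E + F = 2 ⇒ (2E)/3 − E + (19 + x) = 2.
Multiply by 6: 2·(2E) − 3·(2E) + 6·(19 + x) = 12, i.e. 114 + 6x − (114 + 5x) = 12.
Collecting terms: x = 12.
Then 2E = 114 + 5·12 = 174, so E = 87, V = 2E/3 = 58, F = 19 + 12 = 31.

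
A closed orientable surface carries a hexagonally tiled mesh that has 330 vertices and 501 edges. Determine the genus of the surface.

Every face is a hexagon and each edge borders two faces, so 6F = 2·501, giving F = 167.
χ = V − E + F = 330 − 501 + 167 = -4.
For a closed orientable surface χ = 2 − 2g, so g = (2 − (-4))/2 = 3.

3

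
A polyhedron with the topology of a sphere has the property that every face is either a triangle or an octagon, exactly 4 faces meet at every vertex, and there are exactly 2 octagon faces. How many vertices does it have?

Let x be the number of triangles; then F = 2 + x.
Edge–face incidences: 2E = 8·2 + 3·x = 16 + 3x.
Every vertex has degree 4, so 4V = 2E.
Euler: V − E + F = 2 ⇒ (2E)/4 − E + (2 + x) = 2.
Multiply by 8: 2·(2E) − 4·(2E) + 8·(2 + x) = 16, i.e. 16 + 8x − 2·(16 + 3x) = 16.
Collecting terms: 2x − 16 = 16, so 2x = 32, so x = 16.
Then 2E = 16 + 3·16 = 64, so E = 32, V = 2E/4 = 16, F = 2 + 16 = 18.

16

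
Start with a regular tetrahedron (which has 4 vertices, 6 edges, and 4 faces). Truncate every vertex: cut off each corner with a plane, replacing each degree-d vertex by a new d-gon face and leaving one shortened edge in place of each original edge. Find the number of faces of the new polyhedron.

8

Truncation replaces each original edge-end by a new vertex, so V′ = 2E = 12.
Each original edge survives, and each old vertex of degree d contributes d new edges; summing degrees gives Σd = 2E, so E′ = E + 2E = 3E = 18.
Each original face survives and each original vertex becomes one new face: F′ = F + V = 8.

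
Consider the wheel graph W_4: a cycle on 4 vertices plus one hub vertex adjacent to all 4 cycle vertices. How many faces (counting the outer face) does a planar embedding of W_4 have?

5

W_4 has V = 4 + 1 = 5 vertices and E = 2·4 = 8 edges.
By Euler's formula F = 2 − V + E = 2 − 5 + 8 = 5.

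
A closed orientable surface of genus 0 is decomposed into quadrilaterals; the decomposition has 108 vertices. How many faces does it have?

106

χ = 2 − 2·0 = 2, and every face is a square so 4F = 2E.
V − E + F = 2 with E = 4F/2 gives 108 − (4/2 − 1)·F = 2, so F = 106 and E = 212.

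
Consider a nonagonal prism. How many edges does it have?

A prism on an n-gon has two n-gon bases and n rectangular sides: V = 2·9 = 18, E = 3·9 = 27, F = 9 + 2 = 11.

27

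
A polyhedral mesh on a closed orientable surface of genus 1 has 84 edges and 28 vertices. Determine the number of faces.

56

For a closed orientable surface of genus 1, χ = 2 − 2·1 = 0.
F = 0 − V + E = 0 − 28 + 84 = 56.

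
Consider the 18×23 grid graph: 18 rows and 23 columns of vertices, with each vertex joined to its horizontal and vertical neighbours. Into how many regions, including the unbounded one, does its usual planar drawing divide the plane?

375

The grid has V = 18·23 = 414 vertices and E = 18·22 + 23·17 = 787 edges.
F = 2 − V + E = 2 − 414 + 787 = 375.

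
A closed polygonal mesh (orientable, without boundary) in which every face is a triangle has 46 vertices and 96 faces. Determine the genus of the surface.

Every face is a triangle, so 2E = 3·96 = 288, giving E = 144.
χ = V − E + F = 46 − 144 + 96 = -2.
For a closed orientable surface χ = 2 − 2g, so g = (2 − (-2))/2 = 2.

2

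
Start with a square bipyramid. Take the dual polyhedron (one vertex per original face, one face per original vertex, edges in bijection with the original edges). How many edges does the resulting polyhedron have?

12

The base solid has V = 6, E = 12, F = 8.
The dual swaps V and F and preserves E: V′ = F = 8, E′ = E = 12, F′ = V = 6.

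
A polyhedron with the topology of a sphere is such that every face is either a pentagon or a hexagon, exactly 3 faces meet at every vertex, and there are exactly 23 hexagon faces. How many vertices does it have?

66

Let x be the number of pentagons; then F = 23 + x.
Edge–face incidences: 2E = 6·23 + 5·x = 138 + 5x.
Every vertex has degree 3, so 3V = 2E.
Euler: V − E + F = 2 ⇒ (2E)/3 − E + (23 + x) = 2.
Multiply by 6: 2·(2E) − 3·(2E) + 6·(23 + x) = 12, i.e. 138 + 6x − (138 + 5x) = 12.
Collecting terms: x = 12.
Then 2E = 138 + 5·12 = 198, so E = 99, V = 2E/3 = 66, F = 23 + 12 = 35.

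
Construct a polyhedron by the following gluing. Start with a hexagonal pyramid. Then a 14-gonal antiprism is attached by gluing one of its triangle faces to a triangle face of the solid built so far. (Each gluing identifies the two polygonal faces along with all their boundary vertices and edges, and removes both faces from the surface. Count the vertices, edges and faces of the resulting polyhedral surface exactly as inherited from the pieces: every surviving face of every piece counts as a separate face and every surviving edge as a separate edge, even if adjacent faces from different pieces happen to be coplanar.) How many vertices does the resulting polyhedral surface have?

A hexagonal pyramid: V=7, E=12, F=7.
Attach a 14-gonal antiprism (V=28, E=56, F=30) along a 3-gon: merge 3 vertices and 3 edges, delete both glued faces → V=32, E=65, F=35.
Check: V − E + F = 32 − 65 + 35 = 2.

32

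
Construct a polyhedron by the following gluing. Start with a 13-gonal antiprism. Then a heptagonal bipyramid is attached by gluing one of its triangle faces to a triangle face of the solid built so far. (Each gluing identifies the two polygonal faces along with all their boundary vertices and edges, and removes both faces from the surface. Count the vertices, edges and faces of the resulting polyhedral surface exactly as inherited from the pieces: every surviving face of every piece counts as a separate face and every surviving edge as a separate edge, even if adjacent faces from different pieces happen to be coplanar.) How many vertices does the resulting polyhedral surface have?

A 13-gonal antiprism: V=26, E=52, F=28.
Attach a heptagonal bipyramid (V=9, E=21, F=14) along a 3-gon: merge 3 vertices and 3 edges, delete both glued faces → V=32, E=70, F=40.
Check: V − E + F = 32 − 70 + 40 = 2.

32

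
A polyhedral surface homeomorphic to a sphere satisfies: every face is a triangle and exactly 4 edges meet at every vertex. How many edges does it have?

Each face has 3 edges and each edge borders two faces, so 2E = 3F.
Each vertex has degree 4, so 4V = 2E and hence V = 3F/4.
Euler: V − E + F = 2 ⇒ (3F/4) − (3F/2) + F = 2.
Multiply by 8: (6 − 12 + 8)F = 16, i.e. 2F = 16.
So F = 8, E = 3·8/2 = 12, V = 3·8/4 = 6.

12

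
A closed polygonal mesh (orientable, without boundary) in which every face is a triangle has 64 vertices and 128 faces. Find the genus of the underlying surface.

1

Every face is a triangle, so 2E = 3·128 = 384, giving E = 192.
χ = V − E + F = 64 − 192 + 128 = 0.
For a closed orientable surface χ = 2 − 2g, so g = (2 − (0))/2 = 1.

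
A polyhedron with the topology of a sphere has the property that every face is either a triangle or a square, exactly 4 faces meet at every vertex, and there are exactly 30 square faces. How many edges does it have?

Let x be the number of triangles; then F = 30 + x.
Edge–face incidences: 2E = 4·30 + 3·x = 120 + 3x.
Every vertex has degree 4, so 4V = 2E.
Euler: V − E + F = 2 ⇒ (2E)/4 − E + (30 + x) = 2.
Multiply by 8: 2·(2E) − 4·(2E) + 8·(30 + x) = 16, i.e. 240 + 8x − 2·(120 + 3x) = 16.
Collecting terms: 2x = 16, so x = 8.
Then 2E = 120 + 3·8 = 144, so E = 72, V = 2E/4 = 36, F = 30 + 8 = 38.

72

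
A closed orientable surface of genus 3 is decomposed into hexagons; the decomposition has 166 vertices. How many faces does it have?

χ = 2 − 2·3 = -4, and every face is a hexagon so 6F = 2E.
V − E + F = -4 with E = 6F/2 gives 166 − (6/2 − 1)·F = -4, so F = 85 and E = 255.

85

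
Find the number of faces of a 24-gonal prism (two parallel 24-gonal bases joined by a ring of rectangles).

A prism on an n-gon has two n-gon bases and n rectangular sides: V = 2·24 = 48, E = 3·24 = 72, F = 24 + 2 = 26.

26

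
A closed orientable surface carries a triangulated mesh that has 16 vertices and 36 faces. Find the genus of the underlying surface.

Every face is a triangle, so 2E = 3·36 = 108, giving E = 54.
χ = V − E + F = 16 − 54 + 36 = -2.
For a closed orientable surface χ = 2 − 2g, so g = (2 − (-2))/2 = 2.

2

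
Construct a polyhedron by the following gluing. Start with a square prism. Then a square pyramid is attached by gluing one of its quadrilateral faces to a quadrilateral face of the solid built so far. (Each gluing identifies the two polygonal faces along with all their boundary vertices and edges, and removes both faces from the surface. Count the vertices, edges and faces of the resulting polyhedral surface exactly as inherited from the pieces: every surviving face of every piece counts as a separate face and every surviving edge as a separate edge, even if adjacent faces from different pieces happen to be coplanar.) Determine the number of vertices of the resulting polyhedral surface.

9

A square prism: V=8, E=12, F=6.
Attach a square pyramid (V=5, E=8, F=5) along a 4-gon: merge 4 vertices and 4 edges, delete both glued faces → V=9, E=16, F=9.
Check: V − E + F = 9 − 16 + 9 = 2.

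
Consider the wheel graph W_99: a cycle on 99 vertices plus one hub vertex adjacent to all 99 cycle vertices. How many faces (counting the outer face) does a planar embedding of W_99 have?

W_99 has V = 99 + 1 = 100 vertices and E = 2·99 = 198 edges.
By Euler's formula F = 2 − V + E = 2 − 100 + 198 = 100.

100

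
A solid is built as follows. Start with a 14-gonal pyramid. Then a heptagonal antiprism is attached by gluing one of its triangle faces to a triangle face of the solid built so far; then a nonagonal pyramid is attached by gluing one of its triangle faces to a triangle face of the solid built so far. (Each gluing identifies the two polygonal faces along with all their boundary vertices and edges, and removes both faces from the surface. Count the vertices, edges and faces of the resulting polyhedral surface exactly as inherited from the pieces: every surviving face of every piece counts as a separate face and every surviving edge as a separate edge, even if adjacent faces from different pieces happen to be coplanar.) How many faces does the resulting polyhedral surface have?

A 14-gonal pyramid: V=15, E=28, F=15.
Attach a heptagonal antiprism (V=14, E=28, F=16) along a 3-gon: merge 3 vertices and 3 edges, delete both glued faces → V=26, E=53, F=29.
Attach a nonagonal pyramid (V=10, E=18, F=10) along a 3-gon: merge 3 vertices and 3 edges, delete both glued faces → V=33, E=68, F=37.
Check: V − E + F = 33 − 68 + 37 = 2.

37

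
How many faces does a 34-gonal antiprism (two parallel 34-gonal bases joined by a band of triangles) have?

An antiprism on an n-gon has two n-gon caps and 2n triangles: V = 2·34 = 68, E = 4·34 = 136, F = 2·34 + 2 = 70.

70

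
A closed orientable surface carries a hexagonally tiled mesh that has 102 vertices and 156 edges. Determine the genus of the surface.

Every face is a hexagon and each edge borders two faces, so 6F = 2·156, giving F = 52.
χ = V − E + F = 102 − 156 + 52 = -2.
For a closed orientable surface χ = 2 − 2g, so g = (2 − (-2))/2 = 2.

2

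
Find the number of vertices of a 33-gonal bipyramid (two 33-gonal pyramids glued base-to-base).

35

A bipyramid over an n-gon has 2n triangular faces and n + 2 vertices: V = 33 + 2 = 35, E = 3·33 = 99, F = 2·33 = 66.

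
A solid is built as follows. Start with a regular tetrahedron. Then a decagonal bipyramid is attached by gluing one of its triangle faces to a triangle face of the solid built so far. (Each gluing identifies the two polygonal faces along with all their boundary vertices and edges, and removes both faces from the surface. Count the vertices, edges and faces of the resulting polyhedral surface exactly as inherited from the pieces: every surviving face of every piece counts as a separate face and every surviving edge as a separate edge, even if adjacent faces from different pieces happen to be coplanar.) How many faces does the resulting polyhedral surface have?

A regular tetrahedron: V=4, E=6, F=4.
Attach a decagonal bipyramid (V=12, E=30, F=20) along a 3-gon: merge 3 vertices and 3 edges, delete both glued faces → V=13, E=33, F=22.
Check: V − E + F = 13 − 33 + 22 = 2.

22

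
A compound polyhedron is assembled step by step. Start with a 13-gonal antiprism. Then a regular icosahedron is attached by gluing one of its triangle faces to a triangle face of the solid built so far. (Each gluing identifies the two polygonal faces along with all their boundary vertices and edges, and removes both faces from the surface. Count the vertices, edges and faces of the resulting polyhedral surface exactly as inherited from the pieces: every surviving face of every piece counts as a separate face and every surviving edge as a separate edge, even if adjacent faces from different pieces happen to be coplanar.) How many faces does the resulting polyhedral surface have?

A 13-gonal antiprism: V=26, E=52, F=28.
Attach a regular icosahedron (V=12, E=30, F=20) along a 3-gon: merge 3 vertices and 3 edges, delete both glued faces → V=35, E=79, F=46.
Check: V − E + F = 35 − 79 + 46 = 2.

46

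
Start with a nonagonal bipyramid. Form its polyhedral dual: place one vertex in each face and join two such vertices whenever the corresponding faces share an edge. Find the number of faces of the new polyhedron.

11

The base solid has V = 11, E = 27, F = 18.
The dual swaps V and F and preserves E: V′ = F = 18, E′ = E = 27, F′ = V = 11.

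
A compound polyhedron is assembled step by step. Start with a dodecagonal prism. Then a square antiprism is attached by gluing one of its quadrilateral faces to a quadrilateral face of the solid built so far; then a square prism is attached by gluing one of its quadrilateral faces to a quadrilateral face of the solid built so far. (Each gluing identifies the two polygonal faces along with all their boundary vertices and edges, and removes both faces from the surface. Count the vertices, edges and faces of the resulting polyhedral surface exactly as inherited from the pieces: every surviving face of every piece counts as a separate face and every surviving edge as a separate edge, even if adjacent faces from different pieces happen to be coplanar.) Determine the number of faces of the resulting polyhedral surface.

26

A dodecagonal prism: V=24, E=36, F=14.
Attach a square antiprism (V=8, E=16, F=10) along a 4-gon: merge 4 vertices and 4 edges, delete both glued faces → V=28, E=48, F=22.
Attach a square prism (V=8, E=12, F=6) along a 4-gon: merge 4 vertices and 4 edges, delete both glued faces → V=32, E=56, F=26.
Check: V − E + F = 32 − 56 + 26 = 2.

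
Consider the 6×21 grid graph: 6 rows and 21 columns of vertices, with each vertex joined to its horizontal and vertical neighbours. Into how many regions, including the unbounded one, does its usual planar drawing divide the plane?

The grid has V = 6·21 = 126 vertices and E = 6·20 + 21·5 = 225 edges.
F = 2 − V + E = 2 − 126 + 225 = 101.

101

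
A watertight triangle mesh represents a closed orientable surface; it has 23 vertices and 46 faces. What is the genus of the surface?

Every face is a triangle, so 2E = 3·46 = 138, giving E = 69.
χ = V − E + F = 23 − 69 + 46 = 0.
For a closed orientable surface χ = 2 − 2g, so g = (2 − (0))/2 = 1.

1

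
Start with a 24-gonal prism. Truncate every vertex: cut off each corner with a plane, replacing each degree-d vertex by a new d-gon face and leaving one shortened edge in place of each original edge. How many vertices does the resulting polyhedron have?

The base solid has V = 48, E = 72, F = 26.
Truncation replaces each original edge-end by a new vertex, so V′ = 2E = 144.
Each original edge survives, and each old vertex of degree d contributes d new edges; summing degrees gives Σd = 2E, so E′ = E + 2E = 3E = 216.
Each original face survives and each original vertex becomes one new face: F′ = F + V = 74.

144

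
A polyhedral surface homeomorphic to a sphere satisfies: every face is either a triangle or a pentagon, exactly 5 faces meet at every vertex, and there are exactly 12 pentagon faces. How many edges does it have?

150

Let x be the number of triangles; then F = 12 + x.
Edge–face incidences: 2E = 5·12 + 3·x = 60 + 3x.
Every vertex has degree 5, so 5V = 2E.
Euler: V − E + F = 2 ⇒ (2E)/5 − E + (12 + x) = 2.
Multiply by 10: 2·(2E) − 5·(2E) + 10·(12 + x) = 20, i.e. 120 + 10x − 3·(60 + 3x) = 20.
Collecting terms: x − 60 = 20, so x = 80.
Then 2E = 60 + 3·80 = 300, so E = 150, V = 2E/5 = 60, F = 12 + 80 = 92.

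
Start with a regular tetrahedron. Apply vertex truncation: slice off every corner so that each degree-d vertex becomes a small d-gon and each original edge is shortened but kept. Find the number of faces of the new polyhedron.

8

The base solid has V = 4, E = 6, F = 4.
Truncation replaces each original edge-end by a new vertex, so V′ = 2E = 12.
Each original edge survives, and each old vertex of degree d contributes d new edges; summing degrees gives Σd = 2E, so E′ = E + 2E = 3E = 18.
Each original face survives and each original vertex becomes one new face: F′ = F + V = 8.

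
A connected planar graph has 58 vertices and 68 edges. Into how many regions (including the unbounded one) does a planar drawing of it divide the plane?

12

Euler's formula for a connected plane graph: V − E + F = 2, so F = 2 − 58 + 68 = 12.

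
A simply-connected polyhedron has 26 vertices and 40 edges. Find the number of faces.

Here V − E + F = 2.
F = 2 − V + E = 2 − 26 + 40 = 16.

16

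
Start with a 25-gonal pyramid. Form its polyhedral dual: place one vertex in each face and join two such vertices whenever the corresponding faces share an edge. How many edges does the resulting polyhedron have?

50

The base solid has V = 26, E = 50, F = 26.
The dual swaps V and F and preserves E: V′ = F = 26, E′ = E = 50, F′ = V = 26.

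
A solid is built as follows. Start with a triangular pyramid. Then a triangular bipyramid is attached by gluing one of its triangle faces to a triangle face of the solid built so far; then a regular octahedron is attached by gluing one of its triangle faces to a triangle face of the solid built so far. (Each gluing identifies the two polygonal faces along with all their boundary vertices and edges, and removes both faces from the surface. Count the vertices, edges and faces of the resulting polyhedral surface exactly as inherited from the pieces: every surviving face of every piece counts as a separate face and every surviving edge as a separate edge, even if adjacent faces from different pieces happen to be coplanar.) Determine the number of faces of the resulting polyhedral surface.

A triangular pyramid: V=4, E=6, F=4.
Attach a triangular bipyramid (V=5, E=9, F=6) along a 3-gon: merge 3 vertices and 3 edges, delete both glued faces → V=6, E=12, F=8.
Attach a regular octahedron (V=6, E=12, F=8) along a 3-gon: merge 3 vertices and 3 edges, delete both glued faces → V=9, E=21, F=14.
Check: V − E + F = 9 − 21 + 14 = 2.

14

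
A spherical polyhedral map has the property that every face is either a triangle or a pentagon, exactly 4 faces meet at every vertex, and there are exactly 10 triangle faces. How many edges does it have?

20

Let x be the number of pentagons; then F = 10 + x.
Edge–face incidences: 2E = 3·10 + 5·x = 30 + 5x.
Every vertex has degree 4, so 4V = 2E.
Euler: V − E + F = 2 ⇒ (2E)/4 − E + (10 + x) = 2.
Multiply by 8: 2·(2E) − 4·(2E) + 8·(10 + x) = 16, i.e. 80 + 8x − 2·(30 + 5x) = 16.
Collecting terms: −2x + 20 = 16, so −2x = −4, so x = 2.
Then 2E = 30 + 5·2 = 40, so E = 20, V = 2E/4 = 10, F = 10 + 2 = 12.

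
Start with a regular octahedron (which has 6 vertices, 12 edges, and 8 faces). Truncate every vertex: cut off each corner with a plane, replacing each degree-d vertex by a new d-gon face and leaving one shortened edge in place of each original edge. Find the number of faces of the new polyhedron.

14

Truncation replaces each original edge-end by a new vertex, so V′ = 2E = 24.
Each original edge survives, and each old vertex of degree d contributes d new edges; summing degrees gives Σd = 2E, so E′ = E + 2E = 3E = 36.
Each original face survives and each original vertex becomes one new face: F′ = F + V = 14.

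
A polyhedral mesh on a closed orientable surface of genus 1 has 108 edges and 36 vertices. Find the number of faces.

72

For a closed orientable surface of genus 1, χ = 2 − 2·1 = 0.
F = 0 − V + E = 0 − 36 + 108 = 72.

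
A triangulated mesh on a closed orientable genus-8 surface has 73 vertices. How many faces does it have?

χ = 2 − 2·8 = -14, and every face is a triangle so 3F = 2E.
V − E + F = -14 with E = 3F/2 gives 73 − (3/2 − 1)·F = -14, so F = 174 and E = 261.

174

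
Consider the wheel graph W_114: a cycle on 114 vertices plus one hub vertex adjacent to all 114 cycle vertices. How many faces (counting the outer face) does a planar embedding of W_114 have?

115

W_114 has V = 114 + 1 = 115 vertices and E = 2·114 = 228 edges.
By Euler's formula F = 2 − V + E = 2 − 115 + 228 = 115.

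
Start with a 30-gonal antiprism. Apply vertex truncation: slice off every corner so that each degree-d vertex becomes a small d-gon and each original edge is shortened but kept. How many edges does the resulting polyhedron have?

360

The base solid has V = 60, E = 120, F = 62.
Truncation replaces each original edge-end by a new vertex, so V′ = 2E = 240.
Each original edge survives, and each old vertex of degree d contributes d new edges; summing degrees gives Σd = 2E, so E′ = E + 2E = 3E = 360.
Each original face survives and each original vertex becomes one new face: F′ = F + V = 122.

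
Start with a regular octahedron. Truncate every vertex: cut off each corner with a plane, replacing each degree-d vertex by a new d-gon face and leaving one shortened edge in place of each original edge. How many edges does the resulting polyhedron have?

The base solid has V = 6, E = 12, F = 8.
Truncation replaces each original edge-end by a new vertex, so V′ = 2E = 24.
Each original edge survives, and each old vertex of degree d contributes d new edges; summing degrees gives Σd = 2E, so E′ = E + 2E = 3E = 36.
Each original face survives and each original vertex becomes one new face: F′ = F + V = 14.

36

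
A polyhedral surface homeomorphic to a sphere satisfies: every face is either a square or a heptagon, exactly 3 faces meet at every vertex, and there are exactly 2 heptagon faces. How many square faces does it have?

7

Let x be the number of squares; then F = 2 + x.
Edge–face incidences: 2E = 7·2 + 4·x = 14 + 4x.
Every vertex has degree 3, so 3V = 2E.
Euler: V − E + F = 2 ⇒ (2E)/3 − E + (2 + x) = 2.
Multiply by 6: 2·(2E) − 3·(2E) + 6·(2 + x) = 12, i.e. 12 + 6x − (14 + 4x) = 12.
Collecting terms: 2x − 2 = 12, so 2x = 14, so x = 7.
Then 2E = 14 + 4·7 = 42, so E = 21, V = 2E/3 = 14, F = 2 + 7 = 9.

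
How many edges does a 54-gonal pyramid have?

108

A pyramid on an n-gon base has one n-gon and n triangles: V = 54 + 1 = 55, E = 2·54 = 108, F = 54 + 1 = 55.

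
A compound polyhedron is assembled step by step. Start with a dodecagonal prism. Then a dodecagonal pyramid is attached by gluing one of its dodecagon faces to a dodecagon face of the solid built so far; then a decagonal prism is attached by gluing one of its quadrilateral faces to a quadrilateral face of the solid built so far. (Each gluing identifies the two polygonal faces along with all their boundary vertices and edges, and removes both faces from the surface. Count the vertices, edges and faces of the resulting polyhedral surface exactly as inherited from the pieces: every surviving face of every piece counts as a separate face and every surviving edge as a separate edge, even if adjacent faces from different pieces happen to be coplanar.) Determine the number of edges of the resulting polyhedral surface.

74

A dodecagonal prism: V=24, E=36, F=14.
Attach a dodecagonal pyramid (V=13, E=24, F=13) along a 12-gon: merge 12 vertices and 12 edges, delete both glued faces → V=25, E=48, F=25.
Attach a decagonal prism (V=20, E=30, F=12) along a 4-gon: merge 4 vertices and 4 edges, delete both glued faces → V=41, E=74, F=35.
Check: V − E + F = 41 − 74 + 35 = 2.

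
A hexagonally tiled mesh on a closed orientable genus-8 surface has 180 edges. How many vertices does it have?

106

χ = 2 − 2·8 = -14, and every face is a hexagon so 6F = 2E.
F = 2E/6 = 60. Then V = -14 + E − F = -14 + 180 − 60 = 106.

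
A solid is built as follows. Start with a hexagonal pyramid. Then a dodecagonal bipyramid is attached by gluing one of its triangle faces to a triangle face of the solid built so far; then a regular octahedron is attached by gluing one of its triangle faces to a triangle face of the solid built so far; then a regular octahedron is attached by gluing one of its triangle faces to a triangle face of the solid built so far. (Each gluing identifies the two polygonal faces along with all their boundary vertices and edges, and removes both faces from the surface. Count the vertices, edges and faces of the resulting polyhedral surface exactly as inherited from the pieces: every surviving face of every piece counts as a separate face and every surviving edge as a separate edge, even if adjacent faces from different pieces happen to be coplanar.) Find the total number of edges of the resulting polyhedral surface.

63

A hexagonal pyramid: V=7, E=12, F=7.
Attach a dodecagonal bipyramid (V=14, E=36, F=24) along a 3-gon: merge 3 vertices and 3 edges, delete both glued faces → V=18, E=45, F=29.
Attach a regular octahedron (V=6, E=12, F=8) along a 3-gon: merge 3 vertices and 3 edges, delete both glued faces → V=21, E=54, F=35.
Attach a regular octahedron (V=6, E=12, F=8) along a 3-gon: merge 3 vertices and 3 edges, delete both glued faces → V=24, E=63, F=41.
Check: V − E + F = 24 − 63 + 41 = 2.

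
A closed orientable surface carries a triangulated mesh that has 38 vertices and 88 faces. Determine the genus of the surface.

4

Every face is a triangle, so 2E = 3·88 = 264, giving E = 132.
χ = V − E + F = 38 − 132 + 88 = -6.
For a closed orientable surface χ = 2 − 2g, so g = (2 − (-6))/2 = 4.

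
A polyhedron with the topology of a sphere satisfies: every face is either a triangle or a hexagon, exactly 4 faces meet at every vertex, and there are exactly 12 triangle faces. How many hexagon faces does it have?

Let x be the number of hexagons; then F = 12 + x.
Edge–face incidences: 2E = 3·12 + 6·x = 36 + 6x.
Every vertex has degree 4, so 4V = 2E.
Euler: V − E + F = 2 ⇒ (2E)/4 − E + (12 + x) = 2.
Multiply by 8: 2·(2E) − 4·(2E) + 8·(12 + x) = 16, i.e. 96 + 8x − 2·(36 + 6x) = 16.
Collecting terms: −4x + 24 = 16, so −4x = −8, so x = 2.
Then 2E = 36 + 6·2 = 48, so E = 24, V = 2E/4 = 12, F = 12 + 2 = 14.

2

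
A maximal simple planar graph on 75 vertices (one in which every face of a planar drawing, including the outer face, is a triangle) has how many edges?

In a plane triangulation 3F = 2E and V − E + F = 2, so E = 3V − 6 = 3·75 − 6 = 219.

219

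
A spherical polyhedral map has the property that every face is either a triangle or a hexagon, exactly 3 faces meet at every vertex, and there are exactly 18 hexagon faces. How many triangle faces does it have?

4

Let x be the number of triangles; then F = 18 + x.
Edge–face incidences: 2E = 6·18 + 3·x = 108 + 3x.
Every vertex has degree 3, so 3V = 2E.
Euler: V − E + F = 2 ⇒ (2E)/3 − E + (18 + x) = 2.
Multiply by 6: 2·(2E) − 3·(2E) + 6·(18 + x) = 12, i.e. 108 + 6x − (108 + 3x) = 12.
Collecting terms: 3x = 12, so x = 4.
Then 2E = 108 + 3·4 = 120, so E = 60, V = 2E/3 = 40, F = 18 + 4 = 22.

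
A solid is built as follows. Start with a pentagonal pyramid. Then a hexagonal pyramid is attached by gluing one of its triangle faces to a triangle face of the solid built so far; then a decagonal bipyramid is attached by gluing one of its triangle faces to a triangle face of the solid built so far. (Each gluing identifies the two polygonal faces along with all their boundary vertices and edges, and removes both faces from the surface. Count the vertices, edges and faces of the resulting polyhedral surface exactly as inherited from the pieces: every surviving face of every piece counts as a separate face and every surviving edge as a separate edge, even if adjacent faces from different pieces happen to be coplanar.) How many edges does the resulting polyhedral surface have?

46

A pentagonal pyramid: V=6, E=10, F=6.
Attach a hexagonal pyramid (V=7, E=12, F=7) along a 3-gon: merge 3 vertices and 3 edges, delete both glued faces → V=10, E=19, F=11.
Attach a decagonal bipyramid (V=12, E=30, F=20) along a 3-gon: merge 3 vertices and 3 edges, delete both glued faces → V=19, E=46, F=29.
Check: V − E + F = 19 − 46 + 29 = 2.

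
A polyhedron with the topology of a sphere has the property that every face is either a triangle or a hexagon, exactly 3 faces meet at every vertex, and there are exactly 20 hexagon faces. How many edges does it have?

66

Let x be the number of triangles; then F = 20 + x.
Edge–face incidences: 2E = 6·20 + 3·x = 120 + 3x.
Every vertex has degree 3, so 3V = 2E.
Euler: V − E + F = 2 ⇒ (2E)/3 − E + (20 + x) = 2.
Multiply by 6: 2·(2E) − 3·(2E) + 6·(20 + x) = 12, i.e. 120 + 6x − (120 + 3x) = 12.
Collecting terms: 3x = 12, so x = 4.
Then 2E = 120 + 3·4 = 132, so E = 66, V = 2E/3 = 44, F = 20 + 4 = 24.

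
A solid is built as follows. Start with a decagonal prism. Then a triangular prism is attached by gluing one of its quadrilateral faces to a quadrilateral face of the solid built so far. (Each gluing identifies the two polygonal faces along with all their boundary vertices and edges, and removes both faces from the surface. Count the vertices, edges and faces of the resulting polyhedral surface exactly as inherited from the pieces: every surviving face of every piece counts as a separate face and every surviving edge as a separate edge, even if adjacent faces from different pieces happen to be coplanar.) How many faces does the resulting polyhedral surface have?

A decagonal prism: V=20, E=30, F=12.
Attach a triangular prism (V=6, E=9, F=5) along a 4-gon: merge 4 vertices and 4 edges, delete both glued faces → V=22, E=35, F=15.
Check: V − E + F = 22 − 35 + 15 = 2.

15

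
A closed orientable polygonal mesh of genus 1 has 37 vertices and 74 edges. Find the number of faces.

For a closed orientable surface of genus 1, χ = 2 − 2·1 = 0.
F = 0 − V + E = 0 − 37 + 74 = 37.

37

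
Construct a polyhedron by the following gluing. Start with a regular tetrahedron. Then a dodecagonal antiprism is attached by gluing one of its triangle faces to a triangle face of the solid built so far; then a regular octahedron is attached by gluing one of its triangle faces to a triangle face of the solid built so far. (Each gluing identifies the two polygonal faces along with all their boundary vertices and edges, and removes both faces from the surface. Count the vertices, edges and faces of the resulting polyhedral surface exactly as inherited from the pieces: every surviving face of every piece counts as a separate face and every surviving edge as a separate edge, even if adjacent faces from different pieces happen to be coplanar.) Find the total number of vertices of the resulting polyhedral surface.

28

A regular tetrahedron: V=4, E=6, F=4.
Attach a dodecagonal antiprism (V=24, E=48, F=26) along a 3-gon: merge 3 vertices and 3 edges, delete both glued faces → V=25, E=51, F=28.
Attach a regular octahedron (V=6, E=12, F=8) along a 3-gon: merge 3 vertices and 3 edges, delete both glued faces → V=28, E=60, F=34.
Check: V − E + F = 28 − 60 + 34 = 2.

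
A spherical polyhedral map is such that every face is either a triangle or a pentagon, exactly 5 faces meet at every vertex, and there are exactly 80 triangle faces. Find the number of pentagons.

Let x be the number of pentagons; then F = 80 + x.
Edge–face incidences: 2E = 3·80 + 5·x = 240 + 5x.
Every vertex has degree 5, so 5V = 2E.
Euler: V − E + F = 2 ⇒ (2E)/5 − E + (80 + x) = 2.
Multiply by 10: 2·(2E) − 5·(2E) + 10·(80 + x) = 20, i.e. 800 + 10x − 3·(240 + 5x) = 20.
Collecting terms: −5x + 80 = 20, so −5x = −60, so x = 12.
Then 2E = 240 + 5·12 = 300, so E = 150, V = 2E/5 = 60, F = 80 + 12 = 92.

12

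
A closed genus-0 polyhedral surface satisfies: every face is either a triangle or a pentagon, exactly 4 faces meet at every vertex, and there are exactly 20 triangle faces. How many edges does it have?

60

Let x be the number of pentagons; then F = 20 + x.
Edge–face incidences: 2E = 3·20 + 5·x = 60 + 5x.
Every vertex has degree 4, so 4V = 2E.
Euler: V − E + F = 2 ⇒ (2E)/4 − E + (20 + x) = 2.
Multiply by 8: 2·(2E) − 4·(2E) + 8·(20 + x) = 16, i.e. 160 + 8x − 2·(60 + 5x) = 16.
Collecting terms: −2x + 40 = 16, so −2x = −24, so x = 12.
Then 2E = 60 + 5·12 = 120, so E = 60, V = 2E/4 = 30, F = 20 + 12 = 32.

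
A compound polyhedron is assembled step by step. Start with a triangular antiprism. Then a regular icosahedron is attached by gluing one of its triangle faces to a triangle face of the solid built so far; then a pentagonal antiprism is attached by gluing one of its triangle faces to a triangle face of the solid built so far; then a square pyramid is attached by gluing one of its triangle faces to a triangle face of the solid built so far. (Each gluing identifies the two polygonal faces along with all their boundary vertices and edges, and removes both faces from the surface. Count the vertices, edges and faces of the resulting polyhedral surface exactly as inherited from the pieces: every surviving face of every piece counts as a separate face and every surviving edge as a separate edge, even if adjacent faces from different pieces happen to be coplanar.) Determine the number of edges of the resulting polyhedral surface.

61

A triangular antiprism: V=6, E=12, F=8.
Attach a regular icosahedron (V=12, E=30, F=20) along a 3-gon: merge 3 vertices and 3 edges, delete both glued faces → V=15, E=39, F=26.
Attach a pentagonal antiprism (V=10, E=20, F=12) along a 3-gon: merge 3 vertices and 3 edges, delete both glued faces → V=22, E=56, F=36.
Attach a square pyramid (V=5, E=8, F=5) along a 3-gon: merge 3 vertices and 3 edges, delete both glued faces → V=24, E=61, F=39.
Check: V − E + F = 24 − 61 + 39 = 2.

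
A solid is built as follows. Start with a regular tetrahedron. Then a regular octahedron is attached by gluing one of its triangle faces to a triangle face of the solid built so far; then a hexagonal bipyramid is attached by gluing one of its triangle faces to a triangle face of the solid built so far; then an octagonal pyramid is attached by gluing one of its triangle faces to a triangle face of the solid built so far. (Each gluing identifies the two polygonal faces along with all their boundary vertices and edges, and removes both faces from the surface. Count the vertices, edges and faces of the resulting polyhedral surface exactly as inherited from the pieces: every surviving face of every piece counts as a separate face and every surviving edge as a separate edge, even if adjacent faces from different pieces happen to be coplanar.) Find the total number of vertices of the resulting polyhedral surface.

18

A regular tetrahedron: V=4, E=6, F=4.
Attach a regular octahedron (V=6, E=12, F=8) along a 3-gon: merge 3 vertices and 3 edges, delete both glued faces → V=7, E=15, F=10.
Attach a hexagonal bipyramid (V=8, E=18, F=12) along a 3-gon: merge 3 vertices and 3 edges, delete both glued faces → V=12, E=30, F=20.
Attach an octagonal pyramid (V=9, E=16, F=9) along a 3-gon: merge 3 vertices and 3 edges, delete both glued faces → V=18, E=43, F=27.
Check: V − E + F = 18 − 43 + 27 = 2.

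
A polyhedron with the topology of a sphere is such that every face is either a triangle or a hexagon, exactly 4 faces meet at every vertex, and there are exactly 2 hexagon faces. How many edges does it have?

24

Let x be the number of triangles; then F = 2 + x.
Edge–face incidences: 2E = 6·2 + 3·x = 12 + 3x.
Every vertex has degree 4, so 4V = 2E.
Euler: V − E + F = 2 ⇒ (2E)/4 − E + (2 + x) = 2.
Multiply by 8: 2·(2E) − 4·(2E) + 8·(2 + x) = 16, i.e. 16 + 8x − 2·(12 + 3x) = 16.
Collecting terms: 2x − 8 = 16, so 2x = 24, so x = 12.
Then 2E = 12 + 3·12 = 48, so E = 24, V = 2E/4 = 12, F = 2 + 12 = 14.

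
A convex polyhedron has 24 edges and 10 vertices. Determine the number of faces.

Here V − E + F = 2.
F = 2 − V + E = 2 − 10 + 24 = 16.

16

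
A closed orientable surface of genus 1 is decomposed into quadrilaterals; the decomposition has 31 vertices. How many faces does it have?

31

χ = 2 − 2·1 = 0, and every face is a square so 4F = 2E.
V − E + F = 0 with E = 4F/2 gives 31 − (4/2 − 1)·F = 0, so F = 31 and E = 62.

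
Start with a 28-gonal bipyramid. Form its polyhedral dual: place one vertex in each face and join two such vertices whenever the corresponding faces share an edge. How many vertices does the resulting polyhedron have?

56

The base solid has V = 30, E = 84, F = 56.
The dual swaps V and F and preserves E: V′ = F = 56, E′ = E = 84, F′ = V = 30.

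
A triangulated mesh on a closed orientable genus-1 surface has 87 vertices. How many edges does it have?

261

χ = 2 − 2·1 = 0, and every face is a triangle so 3F = 2E.
V − E + F = 0 with E = 3F/2 gives 87 − (3/2 − 1)·F = 0, so F = 174 and E = 261.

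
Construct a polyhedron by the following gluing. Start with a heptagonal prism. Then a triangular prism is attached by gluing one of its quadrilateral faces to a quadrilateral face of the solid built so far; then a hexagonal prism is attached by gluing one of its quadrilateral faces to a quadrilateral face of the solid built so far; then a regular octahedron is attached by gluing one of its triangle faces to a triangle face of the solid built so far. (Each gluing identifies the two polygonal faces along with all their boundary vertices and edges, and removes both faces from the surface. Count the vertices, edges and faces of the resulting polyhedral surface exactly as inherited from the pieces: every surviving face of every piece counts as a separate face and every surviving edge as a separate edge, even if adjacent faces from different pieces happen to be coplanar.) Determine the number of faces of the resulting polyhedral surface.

A heptagonal prism: V=14, E=21, F=9.
Attach a triangular prism (V=6, E=9, F=5) along a 4-gon: merge 4 vertices and 4 edges, delete both glued faces → V=16, E=26, F=12.
Attach a hexagonal prism (V=12, E=18, F=8) along a 4-gon: merge 4 vertices and 4 edges, delete both glued faces → V=24, E=40, F=18.
Attach a regular octahedron (V=6, E=12, F=8) along a 3-gon: merge 3 vertices and 3 edges, delete both glued faces → V=27, E=49, F=24.
Check: V − E + F = 27 − 49 + 24 = 2.

24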